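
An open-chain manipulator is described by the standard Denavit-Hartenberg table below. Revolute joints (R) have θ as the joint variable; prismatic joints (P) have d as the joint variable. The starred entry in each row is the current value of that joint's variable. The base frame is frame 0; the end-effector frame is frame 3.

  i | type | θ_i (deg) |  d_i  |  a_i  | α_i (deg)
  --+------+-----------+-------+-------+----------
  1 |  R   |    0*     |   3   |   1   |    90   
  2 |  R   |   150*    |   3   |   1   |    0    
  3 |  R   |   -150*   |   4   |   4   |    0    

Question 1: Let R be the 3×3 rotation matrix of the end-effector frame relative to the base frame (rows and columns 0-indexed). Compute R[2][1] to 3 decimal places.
1.000

End-effector y-axis (col 1 of R) = (0.0000,0.0000,1.0000)
R[2][1] = 1.0000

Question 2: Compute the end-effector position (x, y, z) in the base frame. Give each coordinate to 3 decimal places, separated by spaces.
after link 1: o_1 = (1.0000, 0.0000, 3.0000)
after link 2: o_2 = (0.1340, -3.0000, 3.5000)
after link 3: o_3 = (4.1340, -7.0000, 3.5000)

4.134 -7.000 3.500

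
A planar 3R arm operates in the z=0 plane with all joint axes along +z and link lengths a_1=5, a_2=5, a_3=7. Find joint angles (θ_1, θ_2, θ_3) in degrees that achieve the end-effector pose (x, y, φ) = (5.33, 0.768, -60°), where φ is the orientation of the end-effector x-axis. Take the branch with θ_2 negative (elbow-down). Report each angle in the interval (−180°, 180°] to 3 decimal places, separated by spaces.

wrist centre = target − a_3·(cos φ, sin φ) = (1.8300, 6.8302)
cos θ_2 = (50.0002−5²−5²)/(2·5·5) = 0.0000; θ_2 = -89.9997° (elbow-down)
β = atan2(6.8302,1.8300) = 75.0011°; ψ = atan2(-5.0000,5.0000) = -44.9999°
θ_1 = β − ψ = 120.0010°
θ_3 = φ − θ_1 − θ_2 = -90.0012° (wrapped to (-180°,180°])

120.001 -90.000 -90.001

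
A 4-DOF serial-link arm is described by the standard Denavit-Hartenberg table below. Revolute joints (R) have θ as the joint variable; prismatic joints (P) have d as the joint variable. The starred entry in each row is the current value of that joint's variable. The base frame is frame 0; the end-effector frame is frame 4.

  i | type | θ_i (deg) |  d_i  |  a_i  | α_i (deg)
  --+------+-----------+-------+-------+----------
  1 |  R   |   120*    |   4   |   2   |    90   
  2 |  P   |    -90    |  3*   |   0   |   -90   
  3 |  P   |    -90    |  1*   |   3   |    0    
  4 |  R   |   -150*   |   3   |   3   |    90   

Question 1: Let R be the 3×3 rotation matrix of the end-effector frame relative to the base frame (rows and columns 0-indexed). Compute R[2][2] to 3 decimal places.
-0.866

End-effector z-axis (col 2 of R) = (-0.4330,-0.2500,-0.8660)
R[2][2] = -0.8660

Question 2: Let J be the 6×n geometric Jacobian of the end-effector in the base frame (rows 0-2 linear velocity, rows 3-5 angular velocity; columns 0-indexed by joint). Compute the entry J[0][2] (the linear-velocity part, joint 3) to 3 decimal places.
prismatic axis z_2 = (-0.5000,0.8660,0.0000)
J_v[:, 2] = z_2; J_ω[:, 2] = (0,0,0)
entry J[0][2] = -0.5000

-0.500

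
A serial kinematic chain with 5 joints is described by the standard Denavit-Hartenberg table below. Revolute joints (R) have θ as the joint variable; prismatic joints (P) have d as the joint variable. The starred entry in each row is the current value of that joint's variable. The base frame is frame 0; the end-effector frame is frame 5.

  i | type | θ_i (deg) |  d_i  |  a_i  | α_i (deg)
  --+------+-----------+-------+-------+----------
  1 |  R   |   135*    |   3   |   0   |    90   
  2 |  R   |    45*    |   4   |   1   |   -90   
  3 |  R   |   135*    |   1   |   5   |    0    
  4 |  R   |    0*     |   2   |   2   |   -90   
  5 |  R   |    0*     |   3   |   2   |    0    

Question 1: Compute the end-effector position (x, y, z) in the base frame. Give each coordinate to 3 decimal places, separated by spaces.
after link 1: o_1 = (0.0000, 0.0000, 3.0000)
after link 2: o_2 = (2.3284, 3.3284, 3.7071)
after link 3: o_3 = (2.0962, -1.4393, 1.9142)
after link 4: o_4 = (2.8033, -4.1464, 2.3284)
after link 5: o_5 = (5.0711, -5.4142, -0.1716)

5.071 -5.414 -0.172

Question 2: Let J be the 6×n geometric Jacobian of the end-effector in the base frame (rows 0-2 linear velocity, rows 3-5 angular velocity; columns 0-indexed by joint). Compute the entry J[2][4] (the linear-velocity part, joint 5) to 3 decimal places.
axis z_4 = (0.8536,0.1464,-0.5000); lever o_n−o_4 = (2.2678,-1.2678,-2.5000)
cross product → J_v[:, 4] = (-1.0000,1.0000,-1.4142)
J_ω[:, 4] = z_4
entry J[2][4] = -1.4142

-1.414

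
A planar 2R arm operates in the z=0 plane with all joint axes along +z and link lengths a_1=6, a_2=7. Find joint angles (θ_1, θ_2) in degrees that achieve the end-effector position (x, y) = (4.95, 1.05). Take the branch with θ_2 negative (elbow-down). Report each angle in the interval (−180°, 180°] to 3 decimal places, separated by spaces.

89.995 -134.998

cos θ_2 = (25.6050−6²−7²)/(2·6·7) = -0.7071; θ_2 = -134.9981° (elbow-down)
β = atan2(1.0500,4.9500) = 11.9761°; ψ = atan2(-4.9499,1.0504) = -78.0190°
θ_1 = β − ψ = 89.9952°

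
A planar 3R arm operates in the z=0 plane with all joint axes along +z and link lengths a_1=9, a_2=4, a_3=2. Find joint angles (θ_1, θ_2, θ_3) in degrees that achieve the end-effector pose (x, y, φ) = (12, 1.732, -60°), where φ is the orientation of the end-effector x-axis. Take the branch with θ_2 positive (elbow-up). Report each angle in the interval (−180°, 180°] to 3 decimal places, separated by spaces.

wrist centre = target − a_3·(cos φ, sin φ) = (11.0000, 3.4641)
cos θ_2 = (132.9996−9²−4²)/(2·9·4) = 0.5000; θ_2 = 60.0003° (elbow-up)
β = atan2(3.4641,11.0000) = 17.4799°; ψ = atan2(3.4641,11.0000) = 17.4803°
θ_1 = β − ψ = -0.0003°
θ_3 = φ − θ_1 − θ_2 = -120.0000° (wrapped to (-180°,180°])

-0.000 60.000 -120.000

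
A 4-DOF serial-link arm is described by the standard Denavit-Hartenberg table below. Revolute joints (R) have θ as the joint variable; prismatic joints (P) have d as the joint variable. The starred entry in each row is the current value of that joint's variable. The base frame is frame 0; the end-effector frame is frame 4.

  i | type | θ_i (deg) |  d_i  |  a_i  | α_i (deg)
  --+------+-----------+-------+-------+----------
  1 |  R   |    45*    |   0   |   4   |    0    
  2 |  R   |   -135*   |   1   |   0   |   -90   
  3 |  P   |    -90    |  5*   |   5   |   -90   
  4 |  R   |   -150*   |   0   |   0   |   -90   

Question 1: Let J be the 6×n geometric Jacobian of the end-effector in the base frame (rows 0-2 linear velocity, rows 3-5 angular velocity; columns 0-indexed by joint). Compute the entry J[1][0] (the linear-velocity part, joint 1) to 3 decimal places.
axis z_0 = ẑ; lever o_n−o_0 = (7.8284,2.8284,6.0000)
cross product → J_v[:, 0] = (-2.8284,7.8284,0.0000)
J_ω[:, 0] = z_0
entry J[1][0] = 7.8284

7.828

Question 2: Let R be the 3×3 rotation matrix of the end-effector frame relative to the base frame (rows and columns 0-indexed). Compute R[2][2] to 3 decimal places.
0.500

End-effector z-axis (col 2 of R) = (0.8660,-0.0000,0.5000)
R[2][2] = 0.5000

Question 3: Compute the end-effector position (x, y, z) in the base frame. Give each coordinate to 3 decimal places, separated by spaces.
7.828 2.828 6.000

after link 1: o_1 = (2.8284, 2.8284, 0.0000)
after link 2: o_2 = (2.8284, 2.8284, 1.0000)
after link 3: o_3 = (7.8284, 2.8284, 6.0000)
after link 4: o_4 = (7.8284, 2.8284, 6.0000)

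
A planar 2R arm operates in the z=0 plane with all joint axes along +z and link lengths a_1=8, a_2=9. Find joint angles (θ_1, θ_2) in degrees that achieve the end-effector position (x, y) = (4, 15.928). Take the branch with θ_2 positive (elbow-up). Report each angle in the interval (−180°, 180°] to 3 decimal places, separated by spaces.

59.997 30.005

cos θ_2 = (269.7012−8²−9²)/(2·8·9) = 0.8660; θ_2 = 30.0052° (elbow-up)
β = atan2(15.9280,4.0000) = 75.9028°; ψ = atan2(4.5007,15.7938) = 15.9057°
θ_1 = β − ψ = 59.9971°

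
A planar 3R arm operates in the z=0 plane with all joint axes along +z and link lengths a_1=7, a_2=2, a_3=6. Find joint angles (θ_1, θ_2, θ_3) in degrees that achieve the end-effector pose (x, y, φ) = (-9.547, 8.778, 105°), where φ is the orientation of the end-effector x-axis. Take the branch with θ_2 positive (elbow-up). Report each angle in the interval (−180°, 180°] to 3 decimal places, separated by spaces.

wrist centre = target − a_3·(cos φ, sin φ) = (-7.9941, 2.9824)
cos θ_2 = (72.8004−7²−2²)/(2·7·2) = 0.7072; θ_2 = 44.9960° (elbow-up)
β = atan2(2.9824,-7.9941) = 159.5404°; ψ = atan2(1.4141,8.4143) = 9.5400°
θ_1 = β − ψ = 150.0004°
θ_3 = φ − θ_1 − θ_2 = -89.9963° (wrapped to (-180°,180°])

150.000 44.996 -89.996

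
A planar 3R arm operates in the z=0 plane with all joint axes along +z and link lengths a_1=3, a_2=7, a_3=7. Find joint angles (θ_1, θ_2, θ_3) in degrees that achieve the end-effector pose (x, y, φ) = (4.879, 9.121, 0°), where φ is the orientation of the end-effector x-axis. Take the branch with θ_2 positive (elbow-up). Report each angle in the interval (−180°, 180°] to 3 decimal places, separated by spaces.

wrist centre = target − a_3·(cos φ, sin φ) = (-2.1210, 9.1210)
cos θ_2 = (87.6913−3²−7²)/(2·3·7) = 0.7069; θ_2 = 45.0139° (elbow-up)
β = atan2(9.1210,-2.1210) = 103.0909°; ψ = atan2(4.9509,7.9485) = 31.9177°
θ_1 = β − ψ = 71.1732°
θ_3 = φ − θ_1 − θ_2 = -116.1871° (wrapped to (-180°,180°])

71.173 45.014 -116.187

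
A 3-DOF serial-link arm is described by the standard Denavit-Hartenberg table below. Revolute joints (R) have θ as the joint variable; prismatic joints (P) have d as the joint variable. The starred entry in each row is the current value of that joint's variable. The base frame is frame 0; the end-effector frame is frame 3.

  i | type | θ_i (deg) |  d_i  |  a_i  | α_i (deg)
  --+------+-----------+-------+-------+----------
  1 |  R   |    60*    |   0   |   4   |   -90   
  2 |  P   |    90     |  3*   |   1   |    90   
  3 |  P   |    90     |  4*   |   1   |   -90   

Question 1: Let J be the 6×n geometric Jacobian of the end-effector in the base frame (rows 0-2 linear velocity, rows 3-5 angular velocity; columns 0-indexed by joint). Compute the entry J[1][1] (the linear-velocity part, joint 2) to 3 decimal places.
prismatic axis z_1 = (-0.8660,0.5000,0.0000)
J_v[:, 1] = z_1; J_ω[:, 1] = (0,0,0)
entry J[1][1] = 0.5000

0.500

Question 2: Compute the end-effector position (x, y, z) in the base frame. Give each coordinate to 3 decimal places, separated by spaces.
0.536 8.928 -1.000

after link 1: o_1 = (2.0000, 3.4641, 0.0000)
after link 2: o_2 = (-0.5981, 4.9641, -1.0000)
after link 3: o_3 = (0.5359, 8.9282, -1.0000)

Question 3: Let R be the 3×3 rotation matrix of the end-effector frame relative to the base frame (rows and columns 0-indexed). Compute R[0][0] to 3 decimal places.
End-effector x-axis (col 0 of R) = (-0.8660,0.5000,0.0000)
R[0][0] = -0.8660

-0.866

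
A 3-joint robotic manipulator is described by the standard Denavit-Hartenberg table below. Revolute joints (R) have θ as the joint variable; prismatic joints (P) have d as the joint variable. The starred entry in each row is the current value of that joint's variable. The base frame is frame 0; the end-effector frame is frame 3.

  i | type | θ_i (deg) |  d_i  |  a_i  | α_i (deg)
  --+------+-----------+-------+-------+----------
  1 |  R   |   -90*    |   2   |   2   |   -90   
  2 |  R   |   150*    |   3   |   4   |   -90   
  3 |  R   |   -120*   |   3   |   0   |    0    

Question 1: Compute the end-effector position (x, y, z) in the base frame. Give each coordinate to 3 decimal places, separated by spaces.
3.000 2.964 2.598

after link 1: o_1 = (0.0000, -2.0000, 2.0000)
after link 2: o_2 = (3.0000, 1.4641, 0.0000)
after link 3: o_3 = (3.0000, 2.9641, 2.5981)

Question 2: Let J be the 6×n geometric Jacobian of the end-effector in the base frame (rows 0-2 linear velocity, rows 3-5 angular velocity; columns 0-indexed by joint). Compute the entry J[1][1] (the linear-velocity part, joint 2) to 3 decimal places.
axis z_1 = (1.0000,0.0000,0.0000); lever o_n−o_1 = (3.0000,4.9641,0.5981)
cross product → J_v[:, 1] = (-0.0000,-0.5981,4.9641)
J_ω[:, 1] = z_1
entry J[1][1] = -0.5981

-0.598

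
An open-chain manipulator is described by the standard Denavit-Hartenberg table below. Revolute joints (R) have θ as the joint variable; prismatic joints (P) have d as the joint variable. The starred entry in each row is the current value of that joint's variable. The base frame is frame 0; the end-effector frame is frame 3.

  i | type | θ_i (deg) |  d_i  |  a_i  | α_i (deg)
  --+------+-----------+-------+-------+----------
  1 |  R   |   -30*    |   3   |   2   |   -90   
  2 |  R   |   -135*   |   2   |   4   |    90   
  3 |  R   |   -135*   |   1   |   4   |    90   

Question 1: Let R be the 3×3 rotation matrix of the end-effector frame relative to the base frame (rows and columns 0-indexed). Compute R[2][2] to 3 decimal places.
End-effector z-axis (col 2 of R) = (0.7866,0.3624,-0.5000)
R[2][2] = -0.5000

-0.500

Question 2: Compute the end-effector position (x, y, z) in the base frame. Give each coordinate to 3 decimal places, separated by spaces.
after link 1: o_1 = (1.7321, -1.0000, 3.0000)
after link 2: o_2 = (0.2826, 2.1463, 5.8284)
after link 3: o_3 = (-0.0120, -0.9497, 3.1213)

-0.012 -0.950 3.121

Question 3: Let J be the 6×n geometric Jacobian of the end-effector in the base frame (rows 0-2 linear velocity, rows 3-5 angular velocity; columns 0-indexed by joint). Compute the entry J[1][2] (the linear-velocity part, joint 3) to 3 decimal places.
-1.449

axis z_2 = (-0.6124,0.3536,-0.7071); lever o_n−o_2 = (-0.2945,-3.0959,-2.7071)
cross product → J_v[:, 2] = (-3.1463,-1.4495,2.0000)
J_ω[:, 2] = z_2
entry J[1][2] = -1.4495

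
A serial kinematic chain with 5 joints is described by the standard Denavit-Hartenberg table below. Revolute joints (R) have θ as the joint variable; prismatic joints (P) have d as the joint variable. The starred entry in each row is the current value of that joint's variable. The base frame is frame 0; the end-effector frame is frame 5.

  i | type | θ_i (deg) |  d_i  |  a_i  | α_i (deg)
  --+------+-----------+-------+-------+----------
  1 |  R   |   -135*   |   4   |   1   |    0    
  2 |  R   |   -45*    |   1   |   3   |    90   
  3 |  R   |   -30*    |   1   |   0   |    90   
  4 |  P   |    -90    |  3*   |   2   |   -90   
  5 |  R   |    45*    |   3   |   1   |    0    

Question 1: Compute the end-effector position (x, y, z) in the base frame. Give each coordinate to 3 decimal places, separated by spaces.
after link 1: o_1 = (-0.7071, -0.7071, 4.0000)
after link 2: o_2 = (-3.7071, -0.7071, 5.0000)
after link 3: o_3 = (-3.7071, 0.2929, 5.0000)
after link 4: o_4 = (-2.2071, -1.7071, 2.4019)
after link 5: o_5 = (-5.1587, -2.4142, 1.5143)

-5.159 -2.414 1.514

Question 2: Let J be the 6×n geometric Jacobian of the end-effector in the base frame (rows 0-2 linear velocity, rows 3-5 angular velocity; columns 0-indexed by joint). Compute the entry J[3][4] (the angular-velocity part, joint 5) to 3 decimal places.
-0.866

axis z_4 = (-0.8660,-0.0000,-0.5000); lever o_n−o_4 = (-2.9516,-0.7071,-0.8876)
cross product → J_v[:, 4] = (-0.3536,0.7071,0.6124)
J_ω[:, 4] = z_4
entry J[3][4] = -0.8660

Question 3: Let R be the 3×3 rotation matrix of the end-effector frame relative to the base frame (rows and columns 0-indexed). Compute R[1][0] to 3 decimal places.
-0.707

End-effector x-axis (col 0 of R) = (-0.3536,-0.7071,0.6124)
R[1][0] = -0.7071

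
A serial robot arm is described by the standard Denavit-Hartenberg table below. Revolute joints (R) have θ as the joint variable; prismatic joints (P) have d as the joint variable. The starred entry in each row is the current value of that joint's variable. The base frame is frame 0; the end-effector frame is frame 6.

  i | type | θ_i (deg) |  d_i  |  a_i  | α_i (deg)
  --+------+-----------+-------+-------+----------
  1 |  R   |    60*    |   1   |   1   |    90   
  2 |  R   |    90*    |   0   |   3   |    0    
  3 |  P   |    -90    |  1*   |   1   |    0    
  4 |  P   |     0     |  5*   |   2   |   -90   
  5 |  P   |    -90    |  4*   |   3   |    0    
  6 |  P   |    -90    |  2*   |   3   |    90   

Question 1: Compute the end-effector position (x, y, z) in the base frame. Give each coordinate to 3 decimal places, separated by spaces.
after link 1: o_1 = (0.5000, 0.8660, 1.0000)
after link 2: o_2 = (0.5000, 0.8660, 4.0000)
after link 3: o_3 = (1.8660, 1.2321, 4.0000)
after link 4: o_4 = (7.1962, 0.4641, 4.0000)
after link 5: o_5 = (9.7942, -1.0359, 8.0000)
after link 6: o_6 = (8.2942, -3.6340, 10.0000)

8.294 -3.634 10.000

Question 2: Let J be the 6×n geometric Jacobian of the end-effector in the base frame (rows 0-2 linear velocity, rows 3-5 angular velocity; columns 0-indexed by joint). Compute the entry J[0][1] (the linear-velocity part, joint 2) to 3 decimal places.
axis z_1 = (0.8660,-0.5000,0.0000); lever o_n−o_1 = (7.7942,-4.5000,9.0000)
cross product → J_v[:, 1] = (-4.5000,-7.7942,0.0000)
J_ω[:, 1] = z_1
entry J[0][1] = -4.5000

-4.500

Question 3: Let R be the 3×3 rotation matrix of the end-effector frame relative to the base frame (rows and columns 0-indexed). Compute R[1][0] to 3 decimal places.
End-effector x-axis (col 0 of R) = (-0.5000,-0.8660,0.0000)
R[1][0] = -0.8660

-0.866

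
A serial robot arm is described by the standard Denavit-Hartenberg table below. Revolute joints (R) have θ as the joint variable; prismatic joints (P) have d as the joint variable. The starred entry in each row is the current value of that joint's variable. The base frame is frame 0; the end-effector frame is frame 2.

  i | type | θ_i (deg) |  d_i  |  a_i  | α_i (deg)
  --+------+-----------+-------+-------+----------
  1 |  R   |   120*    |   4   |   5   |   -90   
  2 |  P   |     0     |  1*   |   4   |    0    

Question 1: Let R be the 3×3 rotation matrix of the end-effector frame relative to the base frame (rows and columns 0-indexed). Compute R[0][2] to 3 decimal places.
End-effector z-axis (col 2 of R) = (-0.8660,-0.5000,0.0000)
R[0][2] = -0.8660

-0.866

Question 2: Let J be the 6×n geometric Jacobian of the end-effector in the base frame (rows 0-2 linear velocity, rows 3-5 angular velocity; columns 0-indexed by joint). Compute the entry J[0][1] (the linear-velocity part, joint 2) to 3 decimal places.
prismatic axis z_1 = (-0.8660,-0.5000,0.0000)
J_v[:, 1] = z_1; J_ω[:, 1] = (0,0,0)
entry J[0][1] = -0.8660

-0.866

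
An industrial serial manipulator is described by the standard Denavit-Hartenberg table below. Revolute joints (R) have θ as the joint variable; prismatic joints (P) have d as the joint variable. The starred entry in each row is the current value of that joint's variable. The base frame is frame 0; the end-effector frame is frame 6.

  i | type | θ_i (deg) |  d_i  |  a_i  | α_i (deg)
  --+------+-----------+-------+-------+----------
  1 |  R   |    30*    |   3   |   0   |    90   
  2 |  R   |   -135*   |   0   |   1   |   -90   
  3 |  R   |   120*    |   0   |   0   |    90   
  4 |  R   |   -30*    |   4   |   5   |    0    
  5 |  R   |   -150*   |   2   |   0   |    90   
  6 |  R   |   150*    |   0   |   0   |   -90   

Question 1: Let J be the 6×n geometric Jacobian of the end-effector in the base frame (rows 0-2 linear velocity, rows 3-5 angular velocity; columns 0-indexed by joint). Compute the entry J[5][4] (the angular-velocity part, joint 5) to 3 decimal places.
axis z_4 = (-0.7803,0.1268,-0.6124); lever o_n−o_4 = (-1.5607,0.2537,-1.2247)
cross product → J_v[:, 4] = (0.0000,0.0000,-0.0000)
J_ω[:, 4] = z_4
entry J[5][4] = -0.6124

-0.612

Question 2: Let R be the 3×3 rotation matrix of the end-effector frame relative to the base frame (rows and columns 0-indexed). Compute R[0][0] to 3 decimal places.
-0.500

End-effector x-axis (col 0 of R) = (-0.5000,0.8660,-0.0000)
R[0][0] = -0.5000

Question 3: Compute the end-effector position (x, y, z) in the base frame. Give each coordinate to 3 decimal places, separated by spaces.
after link 1: o_1 = (0.0000, 0.0000, 3.0000)
after link 2: o_2 = (-0.6124, -0.3536, 2.2929)
after link 3: o_3 = (-0.6124, -0.3536, 2.2929)
after link 4: o_4 = (-5.8138, 3.2829, 3.1421)
after link 5: o_5 = (-7.3745, 3.5366, 1.9174)
after link 6: o_6 = (-7.3745, 3.5366, 1.9174)

-7.374 3.537 1.917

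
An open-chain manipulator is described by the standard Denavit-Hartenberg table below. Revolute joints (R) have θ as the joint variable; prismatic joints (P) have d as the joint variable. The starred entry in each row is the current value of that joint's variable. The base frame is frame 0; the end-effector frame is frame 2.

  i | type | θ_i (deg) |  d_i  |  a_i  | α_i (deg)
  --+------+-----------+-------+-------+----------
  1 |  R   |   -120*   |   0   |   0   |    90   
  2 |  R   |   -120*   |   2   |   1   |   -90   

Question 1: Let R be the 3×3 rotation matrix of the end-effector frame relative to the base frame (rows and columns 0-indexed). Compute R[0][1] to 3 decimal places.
End-effector y-axis (col 1 of R) = (0.8660,-0.5000,-0.0000)
R[0][1] = 0.8660

0.866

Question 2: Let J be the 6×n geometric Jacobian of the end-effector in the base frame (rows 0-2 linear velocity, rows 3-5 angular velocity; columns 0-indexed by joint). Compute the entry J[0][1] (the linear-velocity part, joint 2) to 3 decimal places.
-0.433

axis z_1 = (-0.8660,0.5000,0.0000); lever o_n−o_1 = (-1.4821,1.4330,-0.8660)
cross product → J_v[:, 1] = (-0.4330,-0.7500,-0.5000)
J_ω[:, 1] = z_1
entry J[0][1] = -0.4330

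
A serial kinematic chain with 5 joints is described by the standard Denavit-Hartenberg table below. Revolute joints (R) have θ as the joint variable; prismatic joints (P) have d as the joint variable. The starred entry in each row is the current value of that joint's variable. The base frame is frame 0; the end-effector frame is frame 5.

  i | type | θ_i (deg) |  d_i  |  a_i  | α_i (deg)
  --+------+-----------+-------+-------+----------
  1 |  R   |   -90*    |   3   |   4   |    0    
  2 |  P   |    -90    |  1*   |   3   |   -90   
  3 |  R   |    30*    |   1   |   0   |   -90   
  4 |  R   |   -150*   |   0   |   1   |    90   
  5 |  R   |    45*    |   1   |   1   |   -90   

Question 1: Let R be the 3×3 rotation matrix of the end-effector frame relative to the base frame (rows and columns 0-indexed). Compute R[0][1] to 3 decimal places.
End-effector y-axis (col 1 of R) = (-0.4330,-0.8660,-0.2500)
R[0][1] = -0.4330

-0.433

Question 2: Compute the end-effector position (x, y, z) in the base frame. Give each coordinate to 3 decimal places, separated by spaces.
after link 1: o_1 = (0.0000, -4.0000, 3.0000)
after link 2: o_2 = (-3.0000, -4.0000, 4.0000)
after link 3: o_3 = (-3.0000, -5.0000, 4.0000)
after link 4: o_4 = (-2.2500, -5.5000, 4.4330)
after link 5: o_5 = (-0.9331, -4.9875, 4.3768)

-0.933 -4.988 4.377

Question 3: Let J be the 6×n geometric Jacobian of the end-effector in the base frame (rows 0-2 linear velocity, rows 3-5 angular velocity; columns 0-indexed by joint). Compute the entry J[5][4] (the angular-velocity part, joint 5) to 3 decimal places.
0.250

axis z_4 = (0.4330,0.8660,0.2500); lever o_n−o_4 = (1.3169,0.5125,-0.0562)
cross product → J_v[:, 4] = (-0.1768,0.3536,-0.9186)
J_ω[:, 4] = z_4
entry J[5][4] = 0.2500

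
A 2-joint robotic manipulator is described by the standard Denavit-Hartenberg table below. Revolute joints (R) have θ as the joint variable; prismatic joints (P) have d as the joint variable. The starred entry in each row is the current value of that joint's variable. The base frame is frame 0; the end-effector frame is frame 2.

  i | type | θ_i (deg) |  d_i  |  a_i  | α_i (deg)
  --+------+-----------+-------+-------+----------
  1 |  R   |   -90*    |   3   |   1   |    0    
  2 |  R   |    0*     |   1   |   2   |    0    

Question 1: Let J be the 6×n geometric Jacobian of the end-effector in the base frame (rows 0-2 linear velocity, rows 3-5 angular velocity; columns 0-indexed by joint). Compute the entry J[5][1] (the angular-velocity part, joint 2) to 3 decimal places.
axis z_1 = (0.0000,0.0000,1.0000); lever o_n−o_1 = (0.0000,-2.0000,1.0000)
cross product → J_v[:, 1] = (2.0000,0.0000,-0.0000)
J_ω[:, 1] = z_1
entry J[5][1] = 1.0000

1.000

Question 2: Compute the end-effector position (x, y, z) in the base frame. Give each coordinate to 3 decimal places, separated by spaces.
0.000 -3.000 4.000

after link 1: o_1 = (0.0000, -1.0000, 3.0000)
after link 2: o_2 = (0.0000, -3.0000, 4.0000)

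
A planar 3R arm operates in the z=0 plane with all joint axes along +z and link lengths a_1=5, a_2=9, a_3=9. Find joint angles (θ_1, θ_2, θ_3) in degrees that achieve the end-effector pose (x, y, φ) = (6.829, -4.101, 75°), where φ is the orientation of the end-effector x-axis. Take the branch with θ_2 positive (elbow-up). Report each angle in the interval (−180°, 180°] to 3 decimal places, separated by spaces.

wrist centre = target − a_3·(cos φ, sin φ) = (4.4996, -12.7943)
cos θ_2 = (183.9416−5²−9²)/(2·5·9) = 0.8660; θ_2 = 30.0009° (elbow-up)
β = atan2(-12.7943,4.4996) = -70.6238°; ψ = atan2(4.5001,12.7942) = 19.3784°
θ_1 = β − ψ = -90.0022°
θ_3 = φ − θ_1 − θ_2 = 135.0013° (wrapped to (-180°,180°])

-90.002 30.001 135.001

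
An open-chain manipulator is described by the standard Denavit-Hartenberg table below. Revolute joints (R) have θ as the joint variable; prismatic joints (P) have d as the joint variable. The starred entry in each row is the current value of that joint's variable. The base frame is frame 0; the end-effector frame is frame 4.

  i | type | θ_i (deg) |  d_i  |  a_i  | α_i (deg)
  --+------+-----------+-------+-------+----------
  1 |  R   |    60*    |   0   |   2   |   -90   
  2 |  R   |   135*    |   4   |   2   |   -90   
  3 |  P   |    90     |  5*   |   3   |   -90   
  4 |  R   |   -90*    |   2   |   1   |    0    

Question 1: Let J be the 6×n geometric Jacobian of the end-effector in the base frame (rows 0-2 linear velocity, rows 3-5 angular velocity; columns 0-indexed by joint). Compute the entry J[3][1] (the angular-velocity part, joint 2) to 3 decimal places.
-0.866

axis z_1 = (-0.8660,0.5000,0.0000); lever o_n−o_1 = (-2.9873,-3.1742,4.2426)
cross product → J_v[:, 1] = (2.1213,3.6742,4.2426)
J_ω[:, 1] = z_1
entry J[3][1] = -0.8660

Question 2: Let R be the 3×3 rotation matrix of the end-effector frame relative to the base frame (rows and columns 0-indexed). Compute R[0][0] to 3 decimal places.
End-effector x-axis (col 0 of R) = (-0.3536,-0.6124,0.7071)
R[0][0] = -0.3536

-0.354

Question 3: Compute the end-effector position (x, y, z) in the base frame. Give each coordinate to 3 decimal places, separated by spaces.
after link 1: o_1 = (1.0000, 1.7321, 0.0000)
after link 2: o_2 = (-3.1712, 2.5073, -1.4142)
after link 3: o_3 = (-2.3409, -2.0546, 2.1213)
after link 4: o_4 = (-1.9873, -1.4422, 4.2426)

-1.987 -1.442 4.243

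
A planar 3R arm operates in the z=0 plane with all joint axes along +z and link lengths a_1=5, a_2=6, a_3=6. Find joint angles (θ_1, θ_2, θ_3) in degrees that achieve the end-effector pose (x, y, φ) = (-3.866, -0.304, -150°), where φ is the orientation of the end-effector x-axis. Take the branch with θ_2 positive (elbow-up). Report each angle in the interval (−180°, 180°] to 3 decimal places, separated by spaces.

-30.003 150.001 90.002

wrist centre = target − a_3·(cos φ, sin φ) = (1.3302, 2.6960)
cos θ_2 = (9.0377−5²−6²)/(2·5·6) = -0.8660; θ_2 = 150.0014° (elbow-up)
β = atan2(2.6960,1.3302) = 63.7392°; ψ = atan2(2.9999,-0.1962) = 93.7425°
θ_1 = β − ψ = -30.0033°
θ_3 = φ − θ_1 − θ_2 = 90.0019° (wrapped to (-180°,180°])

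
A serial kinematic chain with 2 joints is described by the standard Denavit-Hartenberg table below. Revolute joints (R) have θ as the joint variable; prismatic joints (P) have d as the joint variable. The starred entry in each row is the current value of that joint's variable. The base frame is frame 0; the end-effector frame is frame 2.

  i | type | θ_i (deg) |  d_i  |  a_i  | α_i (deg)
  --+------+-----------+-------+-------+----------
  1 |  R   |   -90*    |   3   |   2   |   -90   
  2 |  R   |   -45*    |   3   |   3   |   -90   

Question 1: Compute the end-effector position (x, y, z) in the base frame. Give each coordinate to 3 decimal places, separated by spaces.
3.000 -4.121 5.121

after link 1: o_1 = (0.0000, -2.0000, 3.0000)
after link 2: o_2 = (3.0000, -4.1213, 5.1213)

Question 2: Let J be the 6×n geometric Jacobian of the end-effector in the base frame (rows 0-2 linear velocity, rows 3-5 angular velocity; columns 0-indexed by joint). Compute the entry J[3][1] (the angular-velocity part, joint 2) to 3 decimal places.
axis z_1 = (1.0000,0.0000,0.0000); lever o_n−o_1 = (3.0000,-2.1213,2.1213)
cross product → J_v[:, 1] = (0.0000,-2.1213,-2.1213)
J_ω[:, 1] = z_1
entry J[3][1] = 1.0000

1.000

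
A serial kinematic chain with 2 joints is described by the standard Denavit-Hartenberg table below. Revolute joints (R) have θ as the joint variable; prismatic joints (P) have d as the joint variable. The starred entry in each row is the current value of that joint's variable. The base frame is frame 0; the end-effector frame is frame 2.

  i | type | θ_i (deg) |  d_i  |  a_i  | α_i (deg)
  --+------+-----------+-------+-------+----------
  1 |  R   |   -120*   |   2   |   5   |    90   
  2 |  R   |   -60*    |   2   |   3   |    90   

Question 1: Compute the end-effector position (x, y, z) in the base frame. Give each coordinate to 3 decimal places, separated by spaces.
after link 1: o_1 = (-2.5000, -4.3301, 2.0000)
after link 2: o_2 = (-4.9821, -4.6292, -0.5981)

-4.982 -4.629 -0.598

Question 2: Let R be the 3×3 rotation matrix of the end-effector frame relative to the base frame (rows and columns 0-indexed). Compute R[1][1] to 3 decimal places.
End-effector y-axis (col 1 of R) = (-0.8660,0.5000,0.0000)
R[1][1] = 0.5000

0.500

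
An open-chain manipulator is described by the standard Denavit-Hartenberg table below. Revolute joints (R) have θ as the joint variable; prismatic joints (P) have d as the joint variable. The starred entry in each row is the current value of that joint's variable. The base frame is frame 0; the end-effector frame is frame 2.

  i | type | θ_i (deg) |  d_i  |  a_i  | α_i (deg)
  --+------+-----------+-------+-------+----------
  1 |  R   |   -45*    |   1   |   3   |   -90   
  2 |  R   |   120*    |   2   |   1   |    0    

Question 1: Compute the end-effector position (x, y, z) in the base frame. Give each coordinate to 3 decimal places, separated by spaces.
after link 1: o_1 = (2.1213, -2.1213, 1.0000)
after link 2: o_2 = (3.1820, -0.3536, 0.1340)

3.182 -0.354 0.134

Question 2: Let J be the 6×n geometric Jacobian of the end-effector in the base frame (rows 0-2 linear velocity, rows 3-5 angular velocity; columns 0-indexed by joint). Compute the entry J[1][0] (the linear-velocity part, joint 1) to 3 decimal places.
3.182

axis z_0 = ẑ; lever o_n−o_0 = (3.1820,-0.3536,0.1340)
cross product → J_v[:, 0] = (0.3536,3.1820,-0.0000)
J_ω[:, 0] = z_0
entry J[1][0] = 3.1820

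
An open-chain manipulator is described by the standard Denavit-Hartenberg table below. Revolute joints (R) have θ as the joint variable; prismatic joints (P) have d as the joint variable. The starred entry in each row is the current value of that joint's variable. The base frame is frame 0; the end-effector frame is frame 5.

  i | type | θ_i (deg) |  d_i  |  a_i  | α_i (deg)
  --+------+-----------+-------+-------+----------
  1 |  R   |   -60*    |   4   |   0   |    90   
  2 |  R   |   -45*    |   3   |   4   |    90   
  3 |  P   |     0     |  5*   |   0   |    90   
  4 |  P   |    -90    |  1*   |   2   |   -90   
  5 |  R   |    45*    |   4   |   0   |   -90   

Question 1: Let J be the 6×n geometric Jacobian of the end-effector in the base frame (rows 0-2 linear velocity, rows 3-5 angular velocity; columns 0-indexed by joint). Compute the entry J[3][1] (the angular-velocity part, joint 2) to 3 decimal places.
-0.866

axis z_1 = (-0.8660,-0.5000,0.0000); lever o_n−o_1 = (0.0357,-4.0619,-7.7782)
cross product → J_v[:, 1] = (3.8891,-6.7361,3.5355)
J_ω[:, 1] = z_1
entry J[3][1] = -0.8660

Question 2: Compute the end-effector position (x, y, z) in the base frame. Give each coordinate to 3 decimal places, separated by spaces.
0.036 -4.062 -3.778

after link 1: o_1 = (0.0000, 0.0000, 4.0000)
after link 2: o_2 = (-1.1839, -3.9495, 1.1716)
after link 3: o_3 = (-2.9516, -0.8876, -2.3640)
after link 4: o_4 = (-1.3785, -1.6124, -0.9497)
after link 5: o_5 = (0.0357, -4.0619, -3.7782)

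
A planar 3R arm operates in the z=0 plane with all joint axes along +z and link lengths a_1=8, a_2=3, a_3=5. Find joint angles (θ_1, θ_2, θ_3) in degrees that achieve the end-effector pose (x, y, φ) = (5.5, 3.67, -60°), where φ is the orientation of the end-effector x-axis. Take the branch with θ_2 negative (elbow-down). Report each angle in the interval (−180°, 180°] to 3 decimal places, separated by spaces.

90.000 -89.998 -60.002

wrist centre = target − a_3·(cos φ, sin φ) = (3.0000, 8.0001)
cos θ_2 = (73.0020−8²−3²)/(2·8·3) = 0.0000; θ_2 = -89.9976° (elbow-down)
β = atan2(8.0001,3.0000) = 69.4443°; ψ = atan2(-3.0000,8.0001) = -20.5557°
θ_1 = β − ψ = 90.0000°
θ_3 = φ − θ_1 − θ_2 = -60.0024° (wrapped to (-180°,180°])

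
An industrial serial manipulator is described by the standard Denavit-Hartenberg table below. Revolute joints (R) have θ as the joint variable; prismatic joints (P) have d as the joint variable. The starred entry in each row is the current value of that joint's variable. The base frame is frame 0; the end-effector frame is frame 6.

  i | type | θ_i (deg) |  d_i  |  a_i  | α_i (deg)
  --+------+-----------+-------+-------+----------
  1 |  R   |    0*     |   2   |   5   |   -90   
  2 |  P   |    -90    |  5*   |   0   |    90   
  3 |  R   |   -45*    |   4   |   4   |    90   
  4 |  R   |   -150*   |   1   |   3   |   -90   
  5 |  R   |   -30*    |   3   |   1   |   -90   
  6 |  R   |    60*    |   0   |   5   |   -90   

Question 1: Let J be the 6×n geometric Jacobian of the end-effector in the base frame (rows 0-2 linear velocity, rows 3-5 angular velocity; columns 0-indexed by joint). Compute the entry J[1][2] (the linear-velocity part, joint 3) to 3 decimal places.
-3.280

axis z_2 = (-1.0000,0.0000,0.0000); lever o_n−o_2 = (-2.1364,-0.6094,-3.2797)
cross product → J_v[:, 2] = (-0.0000,-3.2797,0.6094)
J_ω[:, 2] = z_2
entry J[1][2] = -3.2797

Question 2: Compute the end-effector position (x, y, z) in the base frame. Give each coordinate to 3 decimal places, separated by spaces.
2.864 4.391 -1.280

after link 1: o_1 = (5.0000, 0.0000, 2.0000)
after link 2: o_2 = (5.0000, 5.0000, 2.0000)
after link 3: o_3 = (1.0000, 2.1716, 4.8284)
after link 4: o_4 = (2.5000, 3.3016, 2.2842)
after link 5: o_5 = (5.5311, 2.4177, 2.4610)
after link 6: o_6 = (2.8636, 4.3906, -1.2797)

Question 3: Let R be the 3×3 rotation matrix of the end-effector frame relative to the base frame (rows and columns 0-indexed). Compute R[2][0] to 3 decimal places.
-0.748

End-effector x-axis (col 0 of R) = (-0.5335,0.3946,-0.7481)
R[2][0] = -0.7481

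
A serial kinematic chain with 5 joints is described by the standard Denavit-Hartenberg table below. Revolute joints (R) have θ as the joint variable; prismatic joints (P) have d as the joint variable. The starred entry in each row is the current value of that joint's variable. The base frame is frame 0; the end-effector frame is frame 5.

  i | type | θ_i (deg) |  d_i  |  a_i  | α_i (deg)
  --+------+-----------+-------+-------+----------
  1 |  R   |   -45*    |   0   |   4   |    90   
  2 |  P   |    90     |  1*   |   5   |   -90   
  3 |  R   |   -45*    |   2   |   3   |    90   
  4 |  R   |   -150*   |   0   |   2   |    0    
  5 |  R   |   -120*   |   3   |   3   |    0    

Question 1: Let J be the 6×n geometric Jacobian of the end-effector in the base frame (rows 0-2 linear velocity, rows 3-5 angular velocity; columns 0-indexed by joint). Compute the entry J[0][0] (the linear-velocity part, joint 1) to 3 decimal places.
axis z_0 = ẑ; lever o_n−o_0 = (-2.8411,-2.8411,3.7753)
cross product → J_v[:, 0] = (2.8411,-2.8411,0.0000)
J_ω[:, 0] = z_0
entry J[0][0] = 2.8411

2.841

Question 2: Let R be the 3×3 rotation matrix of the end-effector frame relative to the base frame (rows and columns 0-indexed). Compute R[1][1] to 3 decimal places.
End-effector y-axis (col 1 of R) = (0.5000,0.5000,-0.7071)
R[1][1] = 0.5000

0.500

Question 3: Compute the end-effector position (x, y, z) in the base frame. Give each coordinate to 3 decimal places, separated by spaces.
-2.841 -2.841 3.775

after link 1: o_1 = (2.8284, -2.8284, 0.0000)
after link 2: o_2 = (2.1213, -3.5355, 5.0000)
after link 3: o_3 = (-0.7929, -3.6213, 7.1213)
after link 4: o_4 = (0.7802, -3.4624, 5.8966)
after link 5: o_5 = (-2.8411, -2.8411, 3.7753)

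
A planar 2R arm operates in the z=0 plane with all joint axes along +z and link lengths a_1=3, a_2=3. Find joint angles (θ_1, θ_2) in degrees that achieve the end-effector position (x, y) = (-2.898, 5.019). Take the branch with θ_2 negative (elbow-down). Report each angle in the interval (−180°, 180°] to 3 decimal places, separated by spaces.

cos θ_2 = (33.5888−3²−3²)/(2·3·3) = 0.8660; θ_2 = -29.9980° (elbow-down)
β = atan2(5.0190,-2.8980) = 120.0024°; ψ = atan2(-1.4999,5.5981) = -14.9990°
θ_1 = β − ψ = 135.0014°

135.001 -29.998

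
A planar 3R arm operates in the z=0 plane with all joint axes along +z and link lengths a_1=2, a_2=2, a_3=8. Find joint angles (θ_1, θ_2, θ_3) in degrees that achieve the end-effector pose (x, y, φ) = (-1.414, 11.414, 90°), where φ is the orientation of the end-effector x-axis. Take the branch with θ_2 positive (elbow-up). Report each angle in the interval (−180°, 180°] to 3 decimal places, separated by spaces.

wrist centre = target − a_3·(cos φ, sin φ) = (-1.4140, 3.4140)
cos θ_2 = (13.6548−2²−2²)/(2·2·2) = 0.7068; θ_2 = 45.0209° (elbow-up)
β = atan2(3.4140,-1.4140) = 112.4982°; ψ = atan2(1.4147,3.4137) = 22.5104°
θ_1 = β − ψ = 89.9878°
θ_3 = φ − θ_1 − θ_2 = -45.0086° (wrapped to (-180°,180°])

89.988 45.021 -45.009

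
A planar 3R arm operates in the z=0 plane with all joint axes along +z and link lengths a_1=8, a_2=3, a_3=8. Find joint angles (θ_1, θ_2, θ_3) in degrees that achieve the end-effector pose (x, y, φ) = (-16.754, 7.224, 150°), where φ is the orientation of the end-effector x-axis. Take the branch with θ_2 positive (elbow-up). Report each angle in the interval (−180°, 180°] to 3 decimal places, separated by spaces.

149.997 45.001 -44.998

wrist centre = target − a_3·(cos φ, sin φ) = (-9.8258, 3.2240)
cos θ_2 = (106.9405−8²−3²)/(2·8·3) = 0.7071; θ_2 = 45.0011° (elbow-up)
β = atan2(3.2240,-9.8258) = 161.8345°; ψ = atan2(2.1214,10.1213) = 11.8375°
θ_1 = β − ψ = 149.9970°
θ_3 = φ − θ_1 − θ_2 = -44.9981° (wrapped to (-180°,180°])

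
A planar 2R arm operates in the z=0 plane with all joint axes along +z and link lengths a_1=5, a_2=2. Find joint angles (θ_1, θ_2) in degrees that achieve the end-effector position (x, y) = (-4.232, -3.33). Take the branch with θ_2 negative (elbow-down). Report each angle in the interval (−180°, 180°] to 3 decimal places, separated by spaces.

-120.000 -90.004

cos θ_2 = (28.9987−5²−2²)/(2·5·2) = -0.0001; θ_2 = -90.0037° (elbow-down)
β = atan2(-3.3300,-4.2320) = -141.8021°; ψ = atan2(-2.0000,4.9999) = -21.8019°
θ_1 = β − ψ = -120.0002°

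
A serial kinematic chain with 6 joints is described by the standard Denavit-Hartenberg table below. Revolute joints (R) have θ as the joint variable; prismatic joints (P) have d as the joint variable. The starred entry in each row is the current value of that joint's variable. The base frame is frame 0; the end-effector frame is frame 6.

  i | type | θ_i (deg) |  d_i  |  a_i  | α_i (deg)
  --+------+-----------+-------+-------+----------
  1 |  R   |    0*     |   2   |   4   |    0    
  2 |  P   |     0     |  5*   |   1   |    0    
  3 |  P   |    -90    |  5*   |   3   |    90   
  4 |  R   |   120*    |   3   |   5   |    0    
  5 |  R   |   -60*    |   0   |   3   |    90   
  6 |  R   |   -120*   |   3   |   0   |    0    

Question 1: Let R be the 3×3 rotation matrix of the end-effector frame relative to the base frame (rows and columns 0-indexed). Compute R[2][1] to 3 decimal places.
0.750

End-effector y-axis (col 1 of R) = (0.5000,-0.4330,0.7500)
R[2][1] = 0.7500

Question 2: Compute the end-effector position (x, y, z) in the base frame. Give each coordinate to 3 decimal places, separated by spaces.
after link 1: o_1 = (4.0000, 0.0000, 2.0000)
after link 2: o_2 = (5.0000, 0.0000, 7.0000)
after link 3: o_3 = (5.0000, -3.0000, 12.0000)
after link 4: o_4 = (2.0000, -0.5000, 16.3301)
after link 5: o_5 = (2.0000, -2.0000, 18.9282)
after link 6: o_6 = (2.0000, -4.5981, 17.4282)

2.000 -4.598 17.428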